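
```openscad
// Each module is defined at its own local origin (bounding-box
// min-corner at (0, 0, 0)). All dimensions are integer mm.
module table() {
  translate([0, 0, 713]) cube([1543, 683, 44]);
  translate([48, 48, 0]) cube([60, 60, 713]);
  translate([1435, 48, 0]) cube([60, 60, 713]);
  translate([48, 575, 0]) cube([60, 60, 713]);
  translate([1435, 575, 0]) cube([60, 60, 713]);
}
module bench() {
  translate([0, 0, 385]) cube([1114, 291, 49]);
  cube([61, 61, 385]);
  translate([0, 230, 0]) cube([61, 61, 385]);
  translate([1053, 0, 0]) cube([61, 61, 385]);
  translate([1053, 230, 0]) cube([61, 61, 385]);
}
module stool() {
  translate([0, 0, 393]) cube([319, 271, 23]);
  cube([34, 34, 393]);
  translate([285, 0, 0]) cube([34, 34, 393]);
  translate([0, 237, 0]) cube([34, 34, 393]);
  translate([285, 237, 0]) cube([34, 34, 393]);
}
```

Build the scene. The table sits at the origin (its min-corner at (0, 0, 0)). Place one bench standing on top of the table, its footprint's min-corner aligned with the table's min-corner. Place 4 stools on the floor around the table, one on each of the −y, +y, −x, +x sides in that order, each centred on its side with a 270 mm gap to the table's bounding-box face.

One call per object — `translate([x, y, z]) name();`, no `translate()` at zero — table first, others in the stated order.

table();
translate([0, 0, 757]) bench();
translate([612, -541, 0]) stool();
translate([612, 953, 0]) stool();
translate([-589, 206, 0]) stool();
translate([1813, 206, 0]) stool();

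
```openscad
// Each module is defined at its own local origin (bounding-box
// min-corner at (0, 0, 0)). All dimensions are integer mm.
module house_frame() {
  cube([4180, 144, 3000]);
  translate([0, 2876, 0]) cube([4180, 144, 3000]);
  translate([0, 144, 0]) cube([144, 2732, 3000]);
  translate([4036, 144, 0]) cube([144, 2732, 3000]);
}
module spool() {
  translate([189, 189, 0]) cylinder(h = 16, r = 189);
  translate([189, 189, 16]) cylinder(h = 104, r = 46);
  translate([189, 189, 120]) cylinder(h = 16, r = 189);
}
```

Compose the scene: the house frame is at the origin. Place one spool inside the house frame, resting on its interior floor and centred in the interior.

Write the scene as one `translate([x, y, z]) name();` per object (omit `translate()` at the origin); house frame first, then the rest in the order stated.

house_frame();
translate([1901, 1321, 0]) spool();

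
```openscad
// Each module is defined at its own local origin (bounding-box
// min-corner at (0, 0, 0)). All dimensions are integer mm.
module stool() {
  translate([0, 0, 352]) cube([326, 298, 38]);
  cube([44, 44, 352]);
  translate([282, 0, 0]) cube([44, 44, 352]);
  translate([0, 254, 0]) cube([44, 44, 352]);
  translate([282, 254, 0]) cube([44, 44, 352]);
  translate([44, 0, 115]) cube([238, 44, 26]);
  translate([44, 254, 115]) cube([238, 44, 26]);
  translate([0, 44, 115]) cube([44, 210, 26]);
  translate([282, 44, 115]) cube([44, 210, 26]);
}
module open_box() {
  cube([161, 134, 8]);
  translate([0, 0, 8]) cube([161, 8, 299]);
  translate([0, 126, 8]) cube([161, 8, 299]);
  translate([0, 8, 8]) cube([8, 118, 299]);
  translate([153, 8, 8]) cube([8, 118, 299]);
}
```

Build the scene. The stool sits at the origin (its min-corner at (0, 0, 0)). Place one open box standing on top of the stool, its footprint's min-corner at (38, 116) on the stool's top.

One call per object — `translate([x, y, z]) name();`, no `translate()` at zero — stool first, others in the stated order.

stool();
translate([38, 116, 390]) open_box();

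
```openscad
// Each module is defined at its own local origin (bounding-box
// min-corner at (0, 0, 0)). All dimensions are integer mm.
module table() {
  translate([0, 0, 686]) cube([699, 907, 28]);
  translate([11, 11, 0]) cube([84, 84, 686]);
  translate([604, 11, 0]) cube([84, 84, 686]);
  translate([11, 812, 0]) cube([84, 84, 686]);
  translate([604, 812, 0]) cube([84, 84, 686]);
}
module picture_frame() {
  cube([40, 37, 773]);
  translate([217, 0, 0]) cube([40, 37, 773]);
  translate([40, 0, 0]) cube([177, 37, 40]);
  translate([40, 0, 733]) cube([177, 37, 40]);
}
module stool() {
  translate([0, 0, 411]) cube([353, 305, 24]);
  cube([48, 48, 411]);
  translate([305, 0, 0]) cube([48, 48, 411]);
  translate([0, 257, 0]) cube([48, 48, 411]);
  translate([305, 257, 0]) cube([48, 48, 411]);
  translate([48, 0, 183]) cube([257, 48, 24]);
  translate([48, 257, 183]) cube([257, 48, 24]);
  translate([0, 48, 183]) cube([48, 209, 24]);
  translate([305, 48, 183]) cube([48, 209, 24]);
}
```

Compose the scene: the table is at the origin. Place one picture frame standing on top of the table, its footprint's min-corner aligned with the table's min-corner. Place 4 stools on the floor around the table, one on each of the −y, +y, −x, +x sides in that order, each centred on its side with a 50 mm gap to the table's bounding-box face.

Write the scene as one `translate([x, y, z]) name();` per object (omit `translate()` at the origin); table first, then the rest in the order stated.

table();
translate([0, 0, 714]) picture_frame();
translate([173, -355, 0]) stool();
translate([173, 957, 0]) stool();
translate([-403, 301, 0]) stool();
translate([749, 301, 0]) stool();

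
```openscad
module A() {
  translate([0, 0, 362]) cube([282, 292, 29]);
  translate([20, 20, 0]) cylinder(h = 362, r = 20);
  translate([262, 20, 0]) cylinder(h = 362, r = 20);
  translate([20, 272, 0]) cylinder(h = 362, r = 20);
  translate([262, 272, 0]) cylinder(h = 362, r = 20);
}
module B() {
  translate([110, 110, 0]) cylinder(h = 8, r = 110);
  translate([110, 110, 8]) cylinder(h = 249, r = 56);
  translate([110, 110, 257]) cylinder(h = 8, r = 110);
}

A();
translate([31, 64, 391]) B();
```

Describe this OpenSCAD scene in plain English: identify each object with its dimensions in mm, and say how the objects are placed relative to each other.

A is a four-legged stool. The seat is a 282×292×29 mm slab whose top surface is at z = 391 mm; four round legs, each 40 mm in diameter, run from the floor (z = 0) to the underside of the seat, each leg's axis is inset half a diameter from the nearest pair of seat edges (so the leg's bounding box is flush with the corner).

B is a spool: two coaxial disc flanges of radius 110 mm and thickness 8 mm, joined by a core cylinder of radius 56 mm and height 249 mm. The lower flange rests on z = 0 and the three cylinders share a vertical axis.

The spool is on top of the stool.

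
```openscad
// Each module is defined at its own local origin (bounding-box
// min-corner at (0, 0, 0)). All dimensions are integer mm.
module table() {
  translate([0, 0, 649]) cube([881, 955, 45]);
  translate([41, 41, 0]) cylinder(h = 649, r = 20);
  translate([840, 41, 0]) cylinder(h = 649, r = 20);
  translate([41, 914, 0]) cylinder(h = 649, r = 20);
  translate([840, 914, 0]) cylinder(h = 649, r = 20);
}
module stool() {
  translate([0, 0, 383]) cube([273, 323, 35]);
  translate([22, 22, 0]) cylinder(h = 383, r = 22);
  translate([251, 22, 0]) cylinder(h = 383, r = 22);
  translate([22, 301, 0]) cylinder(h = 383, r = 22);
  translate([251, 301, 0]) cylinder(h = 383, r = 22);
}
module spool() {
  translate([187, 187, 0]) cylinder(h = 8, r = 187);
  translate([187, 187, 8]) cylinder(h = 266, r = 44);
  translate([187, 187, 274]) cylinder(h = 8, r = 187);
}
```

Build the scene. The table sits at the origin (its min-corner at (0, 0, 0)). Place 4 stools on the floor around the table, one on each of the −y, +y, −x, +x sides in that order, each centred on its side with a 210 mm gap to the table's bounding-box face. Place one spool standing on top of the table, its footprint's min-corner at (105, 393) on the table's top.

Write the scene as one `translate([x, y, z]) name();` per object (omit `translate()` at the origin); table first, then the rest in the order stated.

table();
translate([304, -533, 0]) stool();
translate([304, 1165, 0]) stool();
translate([-483, 316, 0]) stool();
translate([1091, 316, 0]) stool();
translate([105, 393, 694]) spool();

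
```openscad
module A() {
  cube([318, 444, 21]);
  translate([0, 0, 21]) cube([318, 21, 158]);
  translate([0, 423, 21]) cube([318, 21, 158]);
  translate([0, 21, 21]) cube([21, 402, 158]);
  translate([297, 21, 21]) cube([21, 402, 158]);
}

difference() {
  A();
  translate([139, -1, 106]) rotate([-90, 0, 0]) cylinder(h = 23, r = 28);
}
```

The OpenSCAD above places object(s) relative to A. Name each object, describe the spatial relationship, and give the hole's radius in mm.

A is an open box. The open box has a circular hole through its front wall. The hole's radius is 28 mm.

The subtracted cylinder has r = 28 mm.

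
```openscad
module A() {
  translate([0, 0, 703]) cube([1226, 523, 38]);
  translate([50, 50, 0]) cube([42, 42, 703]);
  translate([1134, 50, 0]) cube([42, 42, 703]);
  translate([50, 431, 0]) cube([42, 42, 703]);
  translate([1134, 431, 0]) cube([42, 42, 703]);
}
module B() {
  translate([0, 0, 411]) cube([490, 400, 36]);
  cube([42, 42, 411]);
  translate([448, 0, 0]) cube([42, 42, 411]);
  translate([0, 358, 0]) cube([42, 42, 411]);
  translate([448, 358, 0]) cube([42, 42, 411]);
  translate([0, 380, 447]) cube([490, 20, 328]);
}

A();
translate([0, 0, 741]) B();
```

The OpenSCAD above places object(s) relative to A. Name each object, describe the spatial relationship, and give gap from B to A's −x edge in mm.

A is a table. B is a chair. The chair is on top of the table. The gap from the chair to the table's −x edge is 0 mm.

The chair's min-x is at 0; the table's min-x is 0; gap = 0 mm.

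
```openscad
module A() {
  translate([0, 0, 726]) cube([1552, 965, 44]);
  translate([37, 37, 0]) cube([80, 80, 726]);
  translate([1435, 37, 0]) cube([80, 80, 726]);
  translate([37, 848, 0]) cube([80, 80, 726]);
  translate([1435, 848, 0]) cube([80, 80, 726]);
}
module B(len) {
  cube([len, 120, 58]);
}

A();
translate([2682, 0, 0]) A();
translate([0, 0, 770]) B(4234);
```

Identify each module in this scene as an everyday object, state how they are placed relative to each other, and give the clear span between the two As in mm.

Second table starts at x = 2682; first ends at x = 1552; clear span = 2682 − 1552 = 1130 mm.

A is a table. B is a beam. A beam spans the tops of two tables. The clear span between the two tables is 1130 mm.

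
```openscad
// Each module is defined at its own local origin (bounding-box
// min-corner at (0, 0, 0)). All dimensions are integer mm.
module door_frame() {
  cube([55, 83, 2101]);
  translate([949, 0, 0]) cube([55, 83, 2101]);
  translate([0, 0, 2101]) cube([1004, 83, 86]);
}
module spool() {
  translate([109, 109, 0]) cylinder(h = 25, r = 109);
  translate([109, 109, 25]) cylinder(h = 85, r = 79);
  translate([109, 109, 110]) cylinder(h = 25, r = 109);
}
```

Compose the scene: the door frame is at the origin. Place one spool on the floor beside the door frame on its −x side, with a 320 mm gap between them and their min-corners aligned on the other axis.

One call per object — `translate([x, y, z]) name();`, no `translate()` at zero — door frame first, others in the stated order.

door_frame();
translate([-538, 0, 0]) spool();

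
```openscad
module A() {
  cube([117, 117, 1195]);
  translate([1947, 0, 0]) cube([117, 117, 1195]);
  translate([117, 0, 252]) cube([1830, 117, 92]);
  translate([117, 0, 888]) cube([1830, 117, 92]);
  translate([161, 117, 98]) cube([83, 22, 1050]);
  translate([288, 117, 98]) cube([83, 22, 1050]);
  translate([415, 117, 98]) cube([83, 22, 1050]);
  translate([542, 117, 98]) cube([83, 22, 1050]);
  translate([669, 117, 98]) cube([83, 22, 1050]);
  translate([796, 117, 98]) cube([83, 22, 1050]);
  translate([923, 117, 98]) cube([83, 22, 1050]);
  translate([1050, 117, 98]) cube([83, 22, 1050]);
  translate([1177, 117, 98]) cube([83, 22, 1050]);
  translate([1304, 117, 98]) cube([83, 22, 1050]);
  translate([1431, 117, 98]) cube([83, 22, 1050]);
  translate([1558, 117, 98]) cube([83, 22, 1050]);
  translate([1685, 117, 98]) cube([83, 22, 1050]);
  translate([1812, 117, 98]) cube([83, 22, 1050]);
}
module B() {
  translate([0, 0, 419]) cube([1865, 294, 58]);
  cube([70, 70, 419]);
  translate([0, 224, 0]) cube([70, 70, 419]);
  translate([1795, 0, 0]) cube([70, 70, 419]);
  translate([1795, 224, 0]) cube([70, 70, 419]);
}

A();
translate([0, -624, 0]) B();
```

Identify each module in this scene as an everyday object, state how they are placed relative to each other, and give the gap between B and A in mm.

The bench's nearest face is 330 mm from the fence section's −y face.

A is a fence section. B is a bench. The bench is on the floor beside the fence section on its −y side. The gap between the bench and the fence section is 330 mm.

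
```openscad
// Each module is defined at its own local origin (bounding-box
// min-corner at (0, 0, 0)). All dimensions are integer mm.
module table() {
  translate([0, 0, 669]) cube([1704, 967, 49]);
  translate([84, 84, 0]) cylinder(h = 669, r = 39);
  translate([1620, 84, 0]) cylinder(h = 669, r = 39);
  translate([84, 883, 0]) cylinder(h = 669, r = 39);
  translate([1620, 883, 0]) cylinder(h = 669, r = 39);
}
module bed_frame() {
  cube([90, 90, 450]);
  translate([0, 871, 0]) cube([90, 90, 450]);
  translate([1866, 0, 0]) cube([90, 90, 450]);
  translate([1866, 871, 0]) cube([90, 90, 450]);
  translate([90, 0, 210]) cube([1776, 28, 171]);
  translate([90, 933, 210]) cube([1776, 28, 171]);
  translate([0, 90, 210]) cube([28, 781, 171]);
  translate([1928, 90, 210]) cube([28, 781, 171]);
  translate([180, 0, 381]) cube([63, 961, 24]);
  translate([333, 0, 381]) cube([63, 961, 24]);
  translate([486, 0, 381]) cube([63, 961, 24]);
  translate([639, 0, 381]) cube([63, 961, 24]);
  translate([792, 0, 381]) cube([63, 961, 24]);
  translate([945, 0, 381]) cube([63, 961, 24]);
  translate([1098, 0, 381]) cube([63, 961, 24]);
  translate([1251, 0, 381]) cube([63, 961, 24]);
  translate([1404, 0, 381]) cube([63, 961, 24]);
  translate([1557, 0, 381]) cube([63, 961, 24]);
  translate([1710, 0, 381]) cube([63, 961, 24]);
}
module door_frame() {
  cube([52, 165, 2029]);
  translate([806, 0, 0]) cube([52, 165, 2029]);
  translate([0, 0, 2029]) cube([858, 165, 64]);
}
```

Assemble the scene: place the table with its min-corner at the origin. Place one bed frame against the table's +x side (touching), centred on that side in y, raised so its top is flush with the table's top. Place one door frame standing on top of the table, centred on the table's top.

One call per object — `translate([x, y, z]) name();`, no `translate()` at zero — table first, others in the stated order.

table();
translate([1704, 3, 268]) bed_frame();
translate([423, 401, 718]) door_frame();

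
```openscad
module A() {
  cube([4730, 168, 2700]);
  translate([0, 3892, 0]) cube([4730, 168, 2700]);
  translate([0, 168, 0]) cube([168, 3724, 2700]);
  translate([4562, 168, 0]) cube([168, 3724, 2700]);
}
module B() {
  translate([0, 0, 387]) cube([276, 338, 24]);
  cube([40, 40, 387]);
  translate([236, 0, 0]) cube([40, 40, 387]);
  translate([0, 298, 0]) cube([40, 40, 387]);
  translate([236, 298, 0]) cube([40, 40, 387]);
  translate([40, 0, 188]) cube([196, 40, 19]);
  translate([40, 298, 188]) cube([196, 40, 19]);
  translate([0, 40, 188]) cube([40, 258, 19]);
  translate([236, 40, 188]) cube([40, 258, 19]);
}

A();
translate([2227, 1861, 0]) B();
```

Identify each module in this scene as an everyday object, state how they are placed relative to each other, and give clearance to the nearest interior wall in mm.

A is a house frame. B is a stool. The stool sits inside the house frame, centred. The clearance to the nearest interior wall is 1693 mm.

Clearances: x = 2059, y = 1693; minimum 1693 mm.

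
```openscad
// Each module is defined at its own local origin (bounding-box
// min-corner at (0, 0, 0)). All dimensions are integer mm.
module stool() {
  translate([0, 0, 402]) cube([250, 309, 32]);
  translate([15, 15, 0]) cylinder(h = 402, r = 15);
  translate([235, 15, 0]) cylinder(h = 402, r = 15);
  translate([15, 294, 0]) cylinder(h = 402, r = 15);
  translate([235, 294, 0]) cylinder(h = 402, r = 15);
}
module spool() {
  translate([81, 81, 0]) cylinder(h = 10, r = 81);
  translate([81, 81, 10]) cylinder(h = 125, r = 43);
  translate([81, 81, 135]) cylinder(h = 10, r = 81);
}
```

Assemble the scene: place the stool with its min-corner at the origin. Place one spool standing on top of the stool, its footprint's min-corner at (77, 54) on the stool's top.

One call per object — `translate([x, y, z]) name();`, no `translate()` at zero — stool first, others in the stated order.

stool();
translate([77, 54, 434]) spool();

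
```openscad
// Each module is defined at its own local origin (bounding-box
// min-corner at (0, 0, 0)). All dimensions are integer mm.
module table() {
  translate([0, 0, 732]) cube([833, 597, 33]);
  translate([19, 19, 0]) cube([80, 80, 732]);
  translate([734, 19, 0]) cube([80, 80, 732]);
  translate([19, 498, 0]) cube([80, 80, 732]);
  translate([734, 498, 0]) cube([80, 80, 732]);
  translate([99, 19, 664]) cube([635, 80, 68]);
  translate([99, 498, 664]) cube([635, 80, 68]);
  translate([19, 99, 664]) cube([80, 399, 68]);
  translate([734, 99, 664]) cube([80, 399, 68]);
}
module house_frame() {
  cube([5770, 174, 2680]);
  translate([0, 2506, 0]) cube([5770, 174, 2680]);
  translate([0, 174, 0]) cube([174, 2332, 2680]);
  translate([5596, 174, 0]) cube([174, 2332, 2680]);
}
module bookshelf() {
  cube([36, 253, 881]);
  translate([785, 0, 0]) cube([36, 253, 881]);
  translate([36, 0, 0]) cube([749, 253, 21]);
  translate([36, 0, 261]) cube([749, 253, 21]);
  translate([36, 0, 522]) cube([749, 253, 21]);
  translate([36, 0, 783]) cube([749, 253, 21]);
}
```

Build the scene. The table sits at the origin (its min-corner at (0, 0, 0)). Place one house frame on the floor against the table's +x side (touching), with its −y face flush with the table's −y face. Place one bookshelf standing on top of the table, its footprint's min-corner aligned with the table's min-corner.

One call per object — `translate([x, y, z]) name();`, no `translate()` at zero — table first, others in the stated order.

table();
translate([833, 0, 0]) house_frame();
translate([0, 0, 765]) bookshelf();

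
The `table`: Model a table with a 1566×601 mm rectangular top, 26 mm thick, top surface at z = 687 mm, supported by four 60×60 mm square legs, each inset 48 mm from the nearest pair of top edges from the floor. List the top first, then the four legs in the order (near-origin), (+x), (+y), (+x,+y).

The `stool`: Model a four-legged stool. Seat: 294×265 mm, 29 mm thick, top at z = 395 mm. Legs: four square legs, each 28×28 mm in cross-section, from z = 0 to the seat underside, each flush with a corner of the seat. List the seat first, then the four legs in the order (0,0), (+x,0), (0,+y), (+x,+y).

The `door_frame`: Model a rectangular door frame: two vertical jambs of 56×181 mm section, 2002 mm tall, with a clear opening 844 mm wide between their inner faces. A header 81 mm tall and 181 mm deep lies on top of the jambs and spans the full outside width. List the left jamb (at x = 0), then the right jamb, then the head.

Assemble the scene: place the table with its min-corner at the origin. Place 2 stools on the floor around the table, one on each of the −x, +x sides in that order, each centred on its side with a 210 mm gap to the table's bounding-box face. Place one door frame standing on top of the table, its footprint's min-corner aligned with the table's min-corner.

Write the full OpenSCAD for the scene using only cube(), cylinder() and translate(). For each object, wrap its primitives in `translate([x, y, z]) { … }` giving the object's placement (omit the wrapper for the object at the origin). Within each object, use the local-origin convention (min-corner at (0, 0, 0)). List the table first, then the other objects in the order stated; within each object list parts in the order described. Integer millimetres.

translate([0, 0, 661]) cube([1566, 601, 26]);
translate([48, 48, 0]) cube([60, 60, 661]);
translate([1458, 48, 0]) cube([60, 60, 661]);
translate([48, 493, 0]) cube([60, 60, 661]);
translate([1458, 493, 0]) cube([60, 60, 661]);
translate([-504, 168, 0]) {
  translate([0, 0, 366]) cube([294, 265, 29]);
  cube([28, 28, 366]);
  translate([266, 0, 0]) cube([28, 28, 366]);
  translate([0, 237, 0]) cube([28, 28, 366]);
  translate([266, 237, 0]) cube([28, 28, 366]);
}
translate([1776, 168, 0]) {
  translate([0, 0, 366]) cube([294, 265, 29]);
  cube([28, 28, 366]);
  translate([266, 0, 0]) cube([28, 28, 366]);
  translate([0, 237, 0]) cube([28, 28, 366]);
  translate([266, 237, 0]) cube([28, 28, 366]);
}
translate([0, 0, 687]) {
  cube([56, 181, 2002]);
  translate([900, 0, 0]) cube([56, 181, 2002]);
  translate([0, 0, 2002]) cube([956, 181, 81]);
}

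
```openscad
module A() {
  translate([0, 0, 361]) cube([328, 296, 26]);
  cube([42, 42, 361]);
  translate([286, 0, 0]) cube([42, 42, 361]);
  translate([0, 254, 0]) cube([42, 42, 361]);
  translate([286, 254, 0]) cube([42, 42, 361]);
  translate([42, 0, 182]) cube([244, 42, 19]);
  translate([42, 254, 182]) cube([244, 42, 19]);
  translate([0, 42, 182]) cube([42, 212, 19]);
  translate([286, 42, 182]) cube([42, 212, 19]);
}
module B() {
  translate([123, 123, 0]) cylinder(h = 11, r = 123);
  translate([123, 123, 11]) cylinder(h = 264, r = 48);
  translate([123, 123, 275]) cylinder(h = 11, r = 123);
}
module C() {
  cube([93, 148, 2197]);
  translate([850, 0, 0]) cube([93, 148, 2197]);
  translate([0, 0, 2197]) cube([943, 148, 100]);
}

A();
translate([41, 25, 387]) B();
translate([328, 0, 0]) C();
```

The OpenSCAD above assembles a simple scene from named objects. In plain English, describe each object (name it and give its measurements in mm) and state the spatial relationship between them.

A is a four-legged stool. The seat is a 328×296×26 mm slab whose top surface is at z = 387 mm; four square legs, each 42×42 mm in cross-section, run from the floor (z = 0) to the underside of the seat, each flush with a corner of the seat. Four stretchers, 42 mm wide and 19 mm tall, connect adjacent legs with their undersides at z = 182 mm, each running between the inner faces of the legs it joins and aligned with the legs' outer faces on the other axis.

B is a spool: two coaxial disc flanges of radius 123 mm and thickness 11 mm, joined by a core cylinder of radius 48 mm and height 264 mm. The lower flange rests on z = 0 and the three cylinders share a vertical axis.

C is a door frame. The clear opening is 757 mm wide and 2197 mm high. Two 93 mm wide jambs, 148 mm deep, stand either side of the opening from the floor to the top of the opening. A 100 mm thick head sits across the top of both jambs, spanning the full outside width of the frame.

The spool is on top of the stool, centred. The door frame is against the stool's +x side, with their −y faces flush.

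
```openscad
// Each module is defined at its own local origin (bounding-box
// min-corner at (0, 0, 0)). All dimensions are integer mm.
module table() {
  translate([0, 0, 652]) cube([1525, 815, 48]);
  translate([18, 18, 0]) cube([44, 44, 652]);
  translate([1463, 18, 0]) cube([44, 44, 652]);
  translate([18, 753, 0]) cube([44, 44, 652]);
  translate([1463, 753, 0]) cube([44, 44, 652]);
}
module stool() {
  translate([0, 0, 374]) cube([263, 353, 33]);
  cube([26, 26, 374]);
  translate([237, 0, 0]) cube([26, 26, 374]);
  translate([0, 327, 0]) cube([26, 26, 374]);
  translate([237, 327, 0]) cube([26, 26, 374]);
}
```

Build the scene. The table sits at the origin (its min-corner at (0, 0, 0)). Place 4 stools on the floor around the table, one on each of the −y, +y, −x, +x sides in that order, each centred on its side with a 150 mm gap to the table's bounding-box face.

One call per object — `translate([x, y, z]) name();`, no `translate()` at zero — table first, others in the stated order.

table();
translate([631, -503, 0]) stool();
translate([631, 965, 0]) stool();
translate([-413, 231, 0]) stool();
translate([1675, 231, 0]) stool();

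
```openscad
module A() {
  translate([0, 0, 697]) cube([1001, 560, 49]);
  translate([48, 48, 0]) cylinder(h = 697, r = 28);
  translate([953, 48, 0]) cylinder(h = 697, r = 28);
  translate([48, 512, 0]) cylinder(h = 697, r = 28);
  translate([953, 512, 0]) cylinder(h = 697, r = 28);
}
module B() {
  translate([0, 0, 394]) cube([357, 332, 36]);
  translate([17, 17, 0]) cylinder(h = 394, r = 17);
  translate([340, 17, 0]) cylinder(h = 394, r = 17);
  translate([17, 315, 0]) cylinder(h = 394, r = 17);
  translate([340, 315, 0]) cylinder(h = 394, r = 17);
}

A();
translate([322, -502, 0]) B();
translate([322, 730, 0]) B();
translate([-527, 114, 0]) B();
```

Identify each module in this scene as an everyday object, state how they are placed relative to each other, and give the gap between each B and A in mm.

A is a table. B is a stool. Three stools sit around the table at the −y, +y, −x sides. The gap between each stool and the table is 170 mm.

Each stool's nearest face is 170 mm from the table's bounding box.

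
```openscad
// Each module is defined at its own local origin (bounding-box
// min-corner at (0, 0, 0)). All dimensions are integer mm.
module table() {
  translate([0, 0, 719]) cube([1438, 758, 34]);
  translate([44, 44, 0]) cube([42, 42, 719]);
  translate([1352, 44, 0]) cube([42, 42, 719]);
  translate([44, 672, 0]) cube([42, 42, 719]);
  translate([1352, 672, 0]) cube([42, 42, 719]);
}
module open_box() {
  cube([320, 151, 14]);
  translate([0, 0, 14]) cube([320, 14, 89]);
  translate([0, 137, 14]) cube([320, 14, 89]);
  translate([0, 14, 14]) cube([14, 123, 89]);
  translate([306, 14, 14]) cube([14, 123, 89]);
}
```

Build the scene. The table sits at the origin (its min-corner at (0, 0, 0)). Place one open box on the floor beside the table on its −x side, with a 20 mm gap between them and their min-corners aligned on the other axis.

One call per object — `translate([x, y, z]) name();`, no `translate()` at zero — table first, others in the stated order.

table();
translate([-340, 0, 0]) open_box();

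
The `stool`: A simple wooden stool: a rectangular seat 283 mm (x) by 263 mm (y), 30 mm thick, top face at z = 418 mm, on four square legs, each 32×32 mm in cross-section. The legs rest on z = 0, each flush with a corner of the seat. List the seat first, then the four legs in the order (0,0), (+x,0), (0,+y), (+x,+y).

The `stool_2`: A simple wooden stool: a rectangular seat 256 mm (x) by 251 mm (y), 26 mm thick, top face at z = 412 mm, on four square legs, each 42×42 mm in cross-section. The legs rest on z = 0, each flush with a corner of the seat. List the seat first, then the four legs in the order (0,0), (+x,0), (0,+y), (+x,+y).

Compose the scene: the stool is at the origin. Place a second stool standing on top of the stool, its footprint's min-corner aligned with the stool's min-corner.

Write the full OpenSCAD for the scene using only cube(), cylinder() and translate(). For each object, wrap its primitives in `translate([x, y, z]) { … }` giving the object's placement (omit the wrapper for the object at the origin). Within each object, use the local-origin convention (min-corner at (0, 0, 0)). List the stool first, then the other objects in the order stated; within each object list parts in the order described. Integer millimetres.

translate([0, 0, 388]) cube([283, 263, 30]);
cube([32, 32, 388]);
translate([251, 0, 0]) cube([32, 32, 388]);
translate([0, 231, 0]) cube([32, 32, 388]);
translate([251, 231, 0]) cube([32, 32, 388]);
translate([0, 0, 418]) {
  translate([0, 0, 386]) cube([256, 251, 26]);
  cube([42, 42, 386]);
  translate([214, 0, 0]) cube([42, 42, 386]);
  translate([0, 209, 0]) cube([42, 42, 386]);
  translate([214, 209, 0]) cube([42, 42, 386]);
}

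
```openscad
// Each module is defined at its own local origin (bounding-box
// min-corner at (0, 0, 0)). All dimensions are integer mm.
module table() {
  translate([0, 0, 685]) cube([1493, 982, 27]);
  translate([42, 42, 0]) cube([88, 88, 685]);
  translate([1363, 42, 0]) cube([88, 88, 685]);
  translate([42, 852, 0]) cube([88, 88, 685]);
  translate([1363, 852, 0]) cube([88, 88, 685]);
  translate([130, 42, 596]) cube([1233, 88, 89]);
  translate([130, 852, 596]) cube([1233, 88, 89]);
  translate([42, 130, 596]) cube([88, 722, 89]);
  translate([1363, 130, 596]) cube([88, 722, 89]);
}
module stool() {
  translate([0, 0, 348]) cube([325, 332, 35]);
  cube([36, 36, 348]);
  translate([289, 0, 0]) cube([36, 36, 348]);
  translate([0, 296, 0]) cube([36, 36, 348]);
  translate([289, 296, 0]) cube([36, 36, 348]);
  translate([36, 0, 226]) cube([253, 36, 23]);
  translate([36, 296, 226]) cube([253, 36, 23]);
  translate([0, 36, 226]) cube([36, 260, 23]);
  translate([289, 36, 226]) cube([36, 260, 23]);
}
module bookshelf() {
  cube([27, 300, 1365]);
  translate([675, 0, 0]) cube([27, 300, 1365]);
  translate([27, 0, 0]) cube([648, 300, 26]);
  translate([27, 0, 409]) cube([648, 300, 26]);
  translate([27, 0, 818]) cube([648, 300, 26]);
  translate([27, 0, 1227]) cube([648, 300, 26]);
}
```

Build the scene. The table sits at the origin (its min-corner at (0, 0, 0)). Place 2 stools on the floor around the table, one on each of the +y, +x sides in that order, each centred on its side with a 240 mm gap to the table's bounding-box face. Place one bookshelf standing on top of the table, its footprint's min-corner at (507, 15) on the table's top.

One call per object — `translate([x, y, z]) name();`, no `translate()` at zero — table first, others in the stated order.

table();
translate([584, 1222, 0]) stool();
translate([1733, 325, 0]) stool();
translate([507, 15, 712]) bookshelf();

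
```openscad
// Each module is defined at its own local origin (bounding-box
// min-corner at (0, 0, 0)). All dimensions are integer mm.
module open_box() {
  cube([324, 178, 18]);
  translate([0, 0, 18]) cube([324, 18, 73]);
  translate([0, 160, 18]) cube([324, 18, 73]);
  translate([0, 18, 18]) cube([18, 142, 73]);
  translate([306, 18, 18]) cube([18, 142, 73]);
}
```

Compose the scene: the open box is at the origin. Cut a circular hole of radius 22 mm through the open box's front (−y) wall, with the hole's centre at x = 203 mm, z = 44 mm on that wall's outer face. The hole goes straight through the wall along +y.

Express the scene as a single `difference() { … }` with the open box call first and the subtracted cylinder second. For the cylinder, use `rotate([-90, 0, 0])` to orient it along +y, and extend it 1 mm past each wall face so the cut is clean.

difference() {
  open_box();
  translate([203, -1, 44]) rotate([-90, 0, 0]) cylinder(h = 20, r = 22);
}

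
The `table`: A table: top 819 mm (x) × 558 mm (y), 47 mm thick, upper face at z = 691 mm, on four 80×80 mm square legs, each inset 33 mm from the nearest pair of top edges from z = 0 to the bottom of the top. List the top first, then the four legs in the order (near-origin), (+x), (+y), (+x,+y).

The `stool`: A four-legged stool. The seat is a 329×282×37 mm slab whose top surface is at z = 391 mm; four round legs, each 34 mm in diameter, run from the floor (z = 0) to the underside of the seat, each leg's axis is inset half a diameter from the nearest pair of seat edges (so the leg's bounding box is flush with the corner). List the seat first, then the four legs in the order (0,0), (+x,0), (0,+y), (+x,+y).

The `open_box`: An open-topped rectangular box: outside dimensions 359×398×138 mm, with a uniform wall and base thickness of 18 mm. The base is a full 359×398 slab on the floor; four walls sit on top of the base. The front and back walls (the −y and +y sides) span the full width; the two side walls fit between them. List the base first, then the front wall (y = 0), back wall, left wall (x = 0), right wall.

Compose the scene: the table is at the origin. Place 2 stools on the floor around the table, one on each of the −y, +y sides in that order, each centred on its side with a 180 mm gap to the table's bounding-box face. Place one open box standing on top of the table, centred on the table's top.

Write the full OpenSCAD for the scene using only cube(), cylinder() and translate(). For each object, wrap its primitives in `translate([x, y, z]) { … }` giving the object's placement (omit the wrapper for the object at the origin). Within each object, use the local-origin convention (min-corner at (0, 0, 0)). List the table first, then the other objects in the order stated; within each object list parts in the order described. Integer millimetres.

translate([0, 0, 644]) cube([819, 558, 47]);
translate([33, 33, 0]) cube([80, 80, 644]);
translate([706, 33, 0]) cube([80, 80, 644]);
translate([33, 445, 0]) cube([80, 80, 644]);
translate([706, 445, 0]) cube([80, 80, 644]);
translate([245, -462, 0]) {
  translate([0, 0, 354]) cube([329, 282, 37]);
  translate([17, 17, 0]) cylinder(h = 354, r = 17);
  translate([312, 17, 0]) cylinder(h = 354, r = 17);
  translate([17, 265, 0]) cylinder(h = 354, r = 17);
  translate([312, 265, 0]) cylinder(h = 354, r = 17);
}
translate([245, 738, 0]) {
  translate([0, 0, 354]) cube([329, 282, 37]);
  translate([17, 17, 0]) cylinder(h = 354, r = 17);
  translate([312, 17, 0]) cylinder(h = 354, r = 17);
  translate([17, 265, 0]) cylinder(h = 354, r = 17);
  translate([312, 265, 0]) cylinder(h = 354, r = 17);
}
translate([230, 80, 691]) {
  cube([359, 398, 18]);
  translate([0, 0, 18]) cube([359, 18, 120]);
  translate([0, 380, 18]) cube([359, 18, 120]);
  translate([0, 18, 18]) cube([18, 362, 120]);
  translate([341, 18, 18]) cube([18, 362, 120]);
}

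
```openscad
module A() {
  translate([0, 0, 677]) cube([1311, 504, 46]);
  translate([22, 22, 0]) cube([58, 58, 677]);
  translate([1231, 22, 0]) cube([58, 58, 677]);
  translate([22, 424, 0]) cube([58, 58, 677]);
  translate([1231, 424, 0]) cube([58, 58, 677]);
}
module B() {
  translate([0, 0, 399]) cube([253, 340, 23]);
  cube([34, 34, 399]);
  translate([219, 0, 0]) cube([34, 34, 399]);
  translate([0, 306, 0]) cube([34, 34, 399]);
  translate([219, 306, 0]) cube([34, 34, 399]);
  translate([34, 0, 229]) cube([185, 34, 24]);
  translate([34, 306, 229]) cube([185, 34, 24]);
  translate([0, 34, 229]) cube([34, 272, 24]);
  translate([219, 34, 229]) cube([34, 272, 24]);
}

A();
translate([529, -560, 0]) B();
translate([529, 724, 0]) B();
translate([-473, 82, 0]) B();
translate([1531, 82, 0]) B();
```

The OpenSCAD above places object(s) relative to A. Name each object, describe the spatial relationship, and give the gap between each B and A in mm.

A is a table. B is a stool. Four stools sit around the table at the −y, +y, −x, +x sides. The gap between each stool and the table is 220 mm.

Each stool's nearest face is 220 mm from the table's bounding box.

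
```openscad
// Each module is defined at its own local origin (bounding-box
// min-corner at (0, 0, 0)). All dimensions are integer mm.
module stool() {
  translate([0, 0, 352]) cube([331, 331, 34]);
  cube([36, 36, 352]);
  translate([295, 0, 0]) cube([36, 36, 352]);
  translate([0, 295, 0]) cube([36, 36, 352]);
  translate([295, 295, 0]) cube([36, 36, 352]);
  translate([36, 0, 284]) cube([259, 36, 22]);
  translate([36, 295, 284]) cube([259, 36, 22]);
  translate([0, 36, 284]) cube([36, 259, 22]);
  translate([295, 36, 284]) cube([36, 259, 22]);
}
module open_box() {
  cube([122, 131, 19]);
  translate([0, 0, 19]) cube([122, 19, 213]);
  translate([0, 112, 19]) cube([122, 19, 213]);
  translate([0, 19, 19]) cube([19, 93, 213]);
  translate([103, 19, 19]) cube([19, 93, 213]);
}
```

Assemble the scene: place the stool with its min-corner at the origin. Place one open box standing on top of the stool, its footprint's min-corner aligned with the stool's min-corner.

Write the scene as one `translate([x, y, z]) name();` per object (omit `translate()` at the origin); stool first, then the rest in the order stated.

stool();
translate([0, 0, 386]) open_box();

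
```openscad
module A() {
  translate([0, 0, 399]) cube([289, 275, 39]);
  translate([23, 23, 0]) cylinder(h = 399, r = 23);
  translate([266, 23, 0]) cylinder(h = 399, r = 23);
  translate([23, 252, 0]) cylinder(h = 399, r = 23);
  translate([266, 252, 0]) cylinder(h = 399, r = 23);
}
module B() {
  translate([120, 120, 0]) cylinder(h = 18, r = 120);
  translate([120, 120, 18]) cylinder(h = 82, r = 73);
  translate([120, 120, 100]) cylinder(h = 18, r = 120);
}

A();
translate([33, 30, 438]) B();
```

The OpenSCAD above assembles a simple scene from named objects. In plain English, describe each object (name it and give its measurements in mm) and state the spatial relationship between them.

A is a four-legged stool. The seat is 289×275 mm, 39 mm thick, top at z = 438 mm. It stands on four round legs, each 46 mm in diameter, from z = 0 to the seat underside, each leg's axis is inset half a diameter from the nearest pair of seat edges (so the leg's bounding box is flush with the corner).

B is a spool: two coaxial disc flanges of radius 120 mm and thickness 18 mm, joined by a core cylinder of radius 73 mm and height 82 mm. The lower flange rests on z = 0 and the three cylinders share a vertical axis.

The spool is on top of the stool.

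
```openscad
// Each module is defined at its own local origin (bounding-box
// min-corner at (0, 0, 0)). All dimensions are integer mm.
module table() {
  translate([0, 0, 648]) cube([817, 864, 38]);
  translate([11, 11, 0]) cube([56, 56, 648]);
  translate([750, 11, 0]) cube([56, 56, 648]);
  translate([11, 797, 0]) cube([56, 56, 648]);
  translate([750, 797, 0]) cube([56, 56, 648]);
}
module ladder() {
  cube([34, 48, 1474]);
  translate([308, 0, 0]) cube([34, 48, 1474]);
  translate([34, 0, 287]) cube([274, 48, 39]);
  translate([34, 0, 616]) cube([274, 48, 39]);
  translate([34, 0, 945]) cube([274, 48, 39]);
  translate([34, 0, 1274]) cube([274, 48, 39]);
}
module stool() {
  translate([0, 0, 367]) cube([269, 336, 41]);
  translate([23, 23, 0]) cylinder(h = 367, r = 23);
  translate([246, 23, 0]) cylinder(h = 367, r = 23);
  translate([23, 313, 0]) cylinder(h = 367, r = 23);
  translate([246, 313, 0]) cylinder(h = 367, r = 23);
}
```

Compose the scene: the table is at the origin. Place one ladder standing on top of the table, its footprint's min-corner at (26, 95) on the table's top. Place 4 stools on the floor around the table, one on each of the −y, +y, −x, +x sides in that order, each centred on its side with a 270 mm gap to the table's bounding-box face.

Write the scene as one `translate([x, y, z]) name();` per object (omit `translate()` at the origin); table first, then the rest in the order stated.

table();
translate([26, 95, 686]) ladder();
translate([274, -606, 0]) stool();
translate([274, 1134, 0]) stool();
translate([-539, 264, 0]) stool();
translate([1087, 264, 0]) stool();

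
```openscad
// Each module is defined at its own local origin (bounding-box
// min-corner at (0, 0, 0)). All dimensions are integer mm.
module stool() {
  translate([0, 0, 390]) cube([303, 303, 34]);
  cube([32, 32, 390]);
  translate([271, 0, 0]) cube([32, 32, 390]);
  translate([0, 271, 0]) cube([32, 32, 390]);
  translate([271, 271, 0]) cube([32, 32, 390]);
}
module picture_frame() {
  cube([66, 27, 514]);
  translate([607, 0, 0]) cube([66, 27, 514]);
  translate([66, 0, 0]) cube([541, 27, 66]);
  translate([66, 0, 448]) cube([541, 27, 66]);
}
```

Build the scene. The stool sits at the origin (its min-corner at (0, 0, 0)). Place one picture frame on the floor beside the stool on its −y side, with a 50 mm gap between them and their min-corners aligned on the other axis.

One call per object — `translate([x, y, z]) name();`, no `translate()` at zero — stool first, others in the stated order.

stool();
translate([0, -77, 0]) picture_frame();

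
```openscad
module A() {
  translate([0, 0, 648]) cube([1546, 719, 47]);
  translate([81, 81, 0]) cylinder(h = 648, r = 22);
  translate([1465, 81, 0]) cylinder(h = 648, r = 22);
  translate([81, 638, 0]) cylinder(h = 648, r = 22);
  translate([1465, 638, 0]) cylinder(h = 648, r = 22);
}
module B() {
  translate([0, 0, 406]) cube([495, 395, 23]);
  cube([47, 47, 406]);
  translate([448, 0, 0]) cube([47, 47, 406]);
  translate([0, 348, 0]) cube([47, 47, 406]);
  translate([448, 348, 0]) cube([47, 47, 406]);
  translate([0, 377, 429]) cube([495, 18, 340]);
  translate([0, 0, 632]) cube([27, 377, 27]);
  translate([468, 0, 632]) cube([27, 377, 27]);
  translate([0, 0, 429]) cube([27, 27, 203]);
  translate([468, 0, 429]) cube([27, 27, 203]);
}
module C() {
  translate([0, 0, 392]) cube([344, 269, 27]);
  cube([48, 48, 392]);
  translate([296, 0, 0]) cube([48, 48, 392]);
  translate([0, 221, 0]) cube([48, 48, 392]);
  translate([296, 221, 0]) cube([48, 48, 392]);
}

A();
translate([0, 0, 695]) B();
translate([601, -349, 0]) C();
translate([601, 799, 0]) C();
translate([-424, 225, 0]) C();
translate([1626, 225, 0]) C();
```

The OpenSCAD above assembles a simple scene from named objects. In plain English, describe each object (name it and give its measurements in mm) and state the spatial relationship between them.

A is a table with a 1546×719 mm rectangular top, 47 mm thick, top surface at z = 695 mm, supported by four round legs of 44 mm diameter, each leg's bounding box inset 59 mm from the nearest pair of top edges, running from the floor.

B is a chair. The seat is a 495×395×23 mm slab with its top at z = 429 mm, on four 47×47 mm corner legs (flush with the seat edges, standing on z = 0). A flat backrest 18 mm thick, 340 mm tall, spans the full seat width and rises from the seat top along its +y edge, rear face flush with the rear of the seat. Two armrests of 27×27 mm section run along each side from the seat's front edge to the front of the backrest, top faces 230 mm above the seat top and outer faces flush with the seat's x-edges; a 27×27 mm post under the front of each armrest stands on the seat at the front corner.

C is a four-legged stool. The seat is 344×269 mm, 27 mm thick, top at z = 419 mm. It stands on four square legs, each 48×48 mm in cross-section, from z = 0 to the seat underside, each flush with a corner of the seat.

The chair is on top of the table. Four stools sit around the table at the −y, +y, −x, +x sides.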